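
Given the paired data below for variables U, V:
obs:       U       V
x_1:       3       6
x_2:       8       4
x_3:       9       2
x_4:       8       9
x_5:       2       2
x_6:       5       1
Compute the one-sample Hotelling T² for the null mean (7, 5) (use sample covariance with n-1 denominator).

Step 1 — sample mean vector:
  mean(U) = (3 + 8 + 9 + 8 + 2 + 5) / 6 = 35/6 = 5.8333
  mean(V) = (6 + 4 + 2 + 9 + 2 + 1) / 6 = 24/6 = 4
  x̄ = (5.8333, 4),  deviation x̄ - mu_0 = (5.8333, 4) - (7, 5) = (-1.1667, -1).

Step 2 — sample covariance matrix, S[i,j] = (1/(n-1)) · Σ_k (x_{k,i} - mean_i) · (x_{k,j} - mean_j), divisor n-1 = 5:
  S[U,U] = ((-2.8333)·(-2.8333) + (2.1667)·(2.1667) + (3.1667)·(3.1667) + (2.1667)·(2.1667) + (-3.8333)·(-3.8333) + (-0.8333)·(-0.8333)) / 5 = 42.8333/5 = 8.5667
  S[U,V] = ((-2.8333)·(2) + (2.1667)·(0) + (3.1667)·(-2) + (2.1667)·(5) + (-3.8333)·(-2) + (-0.8333)·(-3)) / 5 = 9/5 = 1.8
  S[V,V] = ((2)·(2) + (0)·(0) + (-2)·(-2) + (5)·(5) + (-2)·(-2) + (-3)·(-3)) / 5 = 46/5 = 9.2
  S = [[8.5667, 1.8],
 [1.8, 9.2]].

Step 3 — invert S. det(S) = 8.5667·9.2 - (1.8)² = 75.5733.
  S^{-1} = (1/det) · [[d, -b], [-b, a]] = [[0.1217, -0.0238],
 [-0.0238, 0.1134]].

Step 4 — quadratic form (x̄ - mu_0)^T · S^{-1} · (x̄ - mu_0):
  S^{-1} · (x̄ - mu_0) = (-0.1182, -0.0856),
  (x̄ - mu_0)^T · [...] = (-1.1667)·(-0.1182) + (-1)·(-0.0856) = 0.2235.

Step 5 — scale by n: T² = 6 · 0.2235 = 1.3409.

T² ≈ 1.3409


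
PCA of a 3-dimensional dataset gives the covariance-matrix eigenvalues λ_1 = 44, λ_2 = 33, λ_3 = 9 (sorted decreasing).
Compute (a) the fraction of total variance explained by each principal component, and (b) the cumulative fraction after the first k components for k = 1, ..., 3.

Step 1 — total variance = trace(Sigma) = Σ λ_i = 44 + 33 + 9 = 86.

Step 2 — fraction explained by component i = λ_i / Σ λ:
  PC1: 44/86 = 0.5116
  PC2: 33/86 = 0.3837
  PC3: 9/86 = 0.1047

Step 3 — cumulative fraction after k components = (λ_1 + ... + λ_k) / Σ λ:
  k = 1: 44/86 = 0.5116
  k = 2: (44 + 33)/86 = 77/86 = 0.8953
  k = 3: (44 + 33 + 9)/86 = 86/86 = 1

Summary (fraction, with percent):

explained: PC1 0.5116 (51.16%), PC2 0.3837 (38.37%), PC3 0.1047 (10.47%);  cumulative: 0.5116, 0.8953, 1


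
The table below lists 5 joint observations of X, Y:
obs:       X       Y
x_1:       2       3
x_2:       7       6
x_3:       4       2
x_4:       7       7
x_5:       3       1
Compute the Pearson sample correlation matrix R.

Step 1 — column means:
  mean(X) = (2 + 7 + 4 + 7 + 3) / 5 = 23/5 = 4.6
  mean(Y) = (3 + 6 + 2 + 7 + 1) / 5 = 19/5 = 3.8

Step 2 — sample variances and covariances s[i,j] = (1/(n-1)) · Σ_k (x_{k,i} - mean_i) · (x_{k,j} - mean_j), with n-1 = 4:
  s[X,X] = ((-2.6)·(-2.6) + (2.4)·(2.4) + (-0.6)·(-0.6) + (2.4)·(2.4) + (-1.6)·(-1.6)) / 4 = 21.2/4 = 5.3
  s[X,Y] = ((-2.6)·(-0.8) + (2.4)·(2.2) + (-0.6)·(-1.8) + (2.4)·(3.2) + (-1.6)·(-2.8)) / 4 = 20.6/4 = 5.15
  s[Y,Y] = ((-0.8)·(-0.8) + (2.2)·(2.2) + (-1.8)·(-1.8) + (3.2)·(3.2) + (-2.8)·(-2.8)) / 4 = 26.8/4 = 6.7
  Sample standard deviations s_i = √(s[i,i]):
  s(X) = √(5.3) = 2.3022
  s(Y) = √(6.7) = 2.5884

Step 3 — r_{ij} = s_{ij} / (s_i · s_j):
  r[X,X] = 1 (diagonal).
  r[X,Y] = 5.15 / (2.3022 · 2.5884) = 5.15 / 5.959 = 0.8642
  r[Y,Y] = 1 (diagonal).

R is symmetric with unit diagonal. Assembling:

R = [[1, 0.8642],
 [0.8642, 1]]


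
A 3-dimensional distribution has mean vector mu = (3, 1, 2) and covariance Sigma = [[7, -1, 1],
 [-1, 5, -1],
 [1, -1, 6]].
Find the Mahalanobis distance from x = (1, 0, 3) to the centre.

Step 1 — centre the observation: (x - mu) = (-2, -1, 1).

Step 2 — invert Sigma (cofactor / det for 3×3, or solve directly):
  Sigma^{-1} = [[0.1495, 0.0258, -0.0206],
 [0.0258, 0.2113, 0.0309],
 [-0.0206, 0.0309, 0.1753]].

Step 3 — form the quadratic (x - mu)^T · Sigma^{-1} · (x - mu):
  Sigma^{-1} · (x - mu) = (-0.3454, -0.232, 0.1856).
  (x - mu)^T · [Sigma^{-1} · (x - mu)] = (-2)·(-0.3454) + (-1)·(-0.232) + (1)·(0.1856) = 1.1082.

Step 4 — take square root: d = √(1.1082) ≈ 1.0527.

d(x, mu) = √(1.1082) ≈ 1.0527


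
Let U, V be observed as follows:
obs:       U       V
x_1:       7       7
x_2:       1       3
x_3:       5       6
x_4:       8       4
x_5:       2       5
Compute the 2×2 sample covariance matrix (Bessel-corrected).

Step 1 — column means:
  mean(U) = (7 + 1 + 5 + 8 + 2) / 5 = 23/5 = 4.6
  mean(V) = (7 + 3 + 6 + 4 + 5) / 5 = 25/5 = 5

Step 2 — sample covariance S[i,j] = (1/(n-1)) · Σ_k (x_{k,i} - mean_i) · (x_{k,j} - mean_j), with n-1 = 4.
  S[U,U] = ((2.4)·(2.4) + (-3.6)·(-3.6) + (0.4)·(0.4) + (3.4)·(3.4) + (-2.6)·(-2.6)) / 4 = 37.2/4 = 9.3
  S[U,V] = ((2.4)·(2) + (-3.6)·(-2) + (0.4)·(1) + (3.4)·(-1) + (-2.6)·(0)) / 4 = 9/4 = 2.25
  S[V,V] = ((2)·(2) + (-2)·(-2) + (1)·(1) + (-1)·(-1) + (0)·(0)) / 4 = 10/4 = 2.5

S is symmetric (S[j,i] = S[i,j]). Assembling:

S = [[9.3, 2.25],
 [2.25, 2.5]]


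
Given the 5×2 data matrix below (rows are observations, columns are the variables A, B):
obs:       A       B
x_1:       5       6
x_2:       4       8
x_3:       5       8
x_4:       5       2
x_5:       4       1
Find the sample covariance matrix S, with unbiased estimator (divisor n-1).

Step 1 — column means:
  mean(A) = (5 + 4 + 5 + 5 + 4) / 5 = 23/5 = 4.6
  mean(B) = (6 + 8 + 8 + 2 + 1) / 5 = 25/5 = 5

Step 2 — sample covariance S[i,j] = (1/(n-1)) · Σ_k (x_{k,i} - mean_i) · (x_{k,j} - mean_j), with n-1 = 4.
  S[A,A] = ((0.4)·(0.4) + (-0.6)·(-0.6) + (0.4)·(0.4) + (0.4)·(0.4) + (-0.6)·(-0.6)) / 4 = 1.2/4 = 0.3
  S[A,B] = ((0.4)·(1) + (-0.6)·(3) + (0.4)·(3) + (0.4)·(-3) + (-0.6)·(-4)) / 4 = 1/4 = 0.25
  S[B,B] = ((1)·(1) + (3)·(3) + (3)·(3) + (-3)·(-3) + (-4)·(-4)) / 4 = 44/4 = 11

S is symmetric (S[j,i] = S[i,j]). Assembling:

S = [[0.3, 0.25],
 [0.25, 11]]


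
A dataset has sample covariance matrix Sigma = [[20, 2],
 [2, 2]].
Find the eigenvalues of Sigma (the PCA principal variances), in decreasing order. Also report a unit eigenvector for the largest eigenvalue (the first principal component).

Step 1 — characteristic polynomial of 2×2 Sigma:
  det(Sigma - λI) = λ² - trace · λ + det = 0.
  trace = 20 + 2 = 22, det = 20·2 - (2)² = 36.
Step 2 — discriminant:
  Δ = trace² - 4·det = 484 - 144 = 340.
Step 3 — eigenvalues:
  λ = (trace ± √Δ)/2 = (22 ± 18.4391)/2,
  λ_1 = 20.2195,  λ_2 = 1.7805.

Step 4 — unit eigenvector for λ_1: solve (Sigma - λ_1 I)v = 0. First row:
  (20 - 20.2195)·v_x + (2)·v_y = 0, i.e. (-0.2195)·v_x + (2)·v_y = 0,
  so v ∝ (b, λ_1 - a) = (2, 0.2195) = u.
  ||u|| = √((2)² + (0.2195)²) = √(4.0482) ≈ 2.012,
  v_1 = u/||u|| ≈ (0.994, 0.1091) (||v_1|| = 1).

λ_1 = 20.2195,  λ_2 = 1.7805;  v_1 ≈ (0.994, 0.1091)


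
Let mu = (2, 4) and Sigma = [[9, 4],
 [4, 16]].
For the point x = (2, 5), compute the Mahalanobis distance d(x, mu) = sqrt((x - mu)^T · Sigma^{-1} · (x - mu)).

Step 1 — centre the observation: (x - mu) = (0, 1).

Step 2 — invert Sigma. det(Sigma) = 9·16 - (4)² = 128.
  Sigma^{-1} = (1/det) · [[d, -b], [-b, a]] = [[0.125, -0.0312],
 [-0.0312, 0.0703]].

Step 3 — form the quadratic (x - mu)^T · Sigma^{-1} · (x - mu):
  Sigma^{-1} · (x - mu) = (-0.0312, 0.0703).
  (x - mu)^T · [Sigma^{-1} · (x - mu)] = (0)·(-0.0312) + (1)·(0.0703) = 0.0703.

Step 4 — take square root: d = √(0.0703) ≈ 0.2652.

d(x, mu) = √(0.0703) ≈ 0.2652


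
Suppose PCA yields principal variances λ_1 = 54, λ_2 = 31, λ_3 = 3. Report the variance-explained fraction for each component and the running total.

Step 1 — total variance = trace(Sigma) = Σ λ_i = 54 + 31 + 3 = 88.

Step 2 — fraction explained by component i = λ_i / Σ λ:
  PC1: 54/88 = 0.6136
  PC2: 31/88 = 0.3523
  PC3: 3/88 = 0.0341

Step 3 — cumulative fraction after k components = (λ_1 + ... + λ_k) / Σ λ:
  k = 1: 54/88 = 0.6136
  k = 2: (54 + 31)/88 = 85/88 = 0.9659
  k = 3: (54 + 31 + 3)/88 = 88/88 = 1

Summary (fraction, with percent):

explained: PC1 0.6136 (61.36%), PC2 0.3523 (35.23%), PC3 0.0341 (3.41%);  cumulative: 0.6136, 0.9659, 1


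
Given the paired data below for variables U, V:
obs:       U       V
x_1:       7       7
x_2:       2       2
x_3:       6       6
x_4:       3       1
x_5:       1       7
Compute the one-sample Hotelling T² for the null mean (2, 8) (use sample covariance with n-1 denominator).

Step 1 — sample mean vector:
  mean(U) = (7 + 2 + 6 + 3 + 1) / 5 = 19/5 = 3.8
  mean(V) = (7 + 2 + 6 + 1 + 7) / 5 = 23/5 = 4.6
  x̄ = (3.8, 4.6),  deviation x̄ - mu_0 = (3.8, 4.6) - (2, 8) = (1.8, -3.4).

Step 2 — sample covariance matrix, S[i,j] = (1/(n-1)) · Σ_k (x_{k,i} - mean_i) · (x_{k,j} - mean_j), divisor n-1 = 4:
  S[U,U] = ((3.2)·(3.2) + (-1.8)·(-1.8) + (2.2)·(2.2) + (-0.8)·(-0.8) + (-2.8)·(-2.8)) / 4 = 26.8/4 = 6.7
  S[U,V] = ((3.2)·(2.4) + (-1.8)·(-2.6) + (2.2)·(1.4) + (-0.8)·(-3.6) + (-2.8)·(2.4)) / 4 = 11.6/4 = 2.9
  S[V,V] = ((2.4)·(2.4) + (-2.6)·(-2.6) + (1.4)·(1.4) + (-3.6)·(-3.6) + (2.4)·(2.4)) / 4 = 33.2/4 = 8.3
  S = [[6.7, 2.9],
 [2.9, 8.3]].

Step 3 — invert S. det(S) = 6.7·8.3 - (2.9)² = 47.2.
  S^{-1} = (1/det) · [[d, -b], [-b, a]] = [[0.1758, -0.0614],
 [-0.0614, 0.1419]].

Step 4 — quadratic form (x̄ - mu_0)^T · S^{-1} · (x̄ - mu_0):
  S^{-1} · (x̄ - mu_0) = (0.5254, -0.5932),
  (x̄ - mu_0)^T · [...] = (1.8)·(0.5254) + (-3.4)·(-0.5932) = 2.9627.

Step 5 — scale by n: T² = 5 · 2.9627 = 14.8136.

T² ≈ 14.8136


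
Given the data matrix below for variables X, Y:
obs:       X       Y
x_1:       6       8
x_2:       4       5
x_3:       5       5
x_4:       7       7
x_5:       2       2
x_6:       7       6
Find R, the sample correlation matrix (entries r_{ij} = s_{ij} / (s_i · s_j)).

Step 1 — column means:
  mean(X) = (6 + 4 + 5 + 7 + 2 + 7) / 6 = 31/6 = 5.1667
  mean(Y) = (8 + 5 + 5 + 7 + 2 + 6) / 6 = 33/6 = 5.5

Step 2 — sample variances and covariances s[i,j] = (1/(n-1)) · Σ_k (x_{k,i} - mean_i) · (x_{k,j} - mean_j), with n-1 = 5:
  s[X,X] = ((0.8333)·(0.8333) + (-1.1667)·(-1.1667) + (-0.1667)·(-0.1667) + (1.8333)·(1.8333) + (-3.1667)·(-3.1667) + (1.8333)·(1.8333)) / 5 = 18.8333/5 = 3.7667
  s[X,Y] = ((0.8333)·(2.5) + (-1.1667)·(-0.5) + (-0.1667)·(-0.5) + (1.8333)·(1.5) + (-3.1667)·(-3.5) + (1.8333)·(0.5)) / 5 = 17.5/5 = 3.5
  s[Y,Y] = ((2.5)·(2.5) + (-0.5)·(-0.5) + (-0.5)·(-0.5) + (1.5)·(1.5) + (-3.5)·(-3.5) + (0.5)·(0.5)) / 5 = 21.5/5 = 4.3
  Sample standard deviations s_i = √(s[i,i]):
  s(X) = √(3.7667) = 1.9408
  s(Y) = √(4.3) = 2.0736

Step 3 — r_{ij} = s_{ij} / (s_i · s_j):
  r[X,X] = 1 (diagonal).
  r[X,Y] = 3.5 / (1.9408 · 2.0736) = 3.5 / 4.0245 = 0.8697
  r[Y,Y] = 1 (diagonal).

R is symmetric with unit diagonal. Assembling:

R = [[1, 0.8697],
 [0.8697, 1]]


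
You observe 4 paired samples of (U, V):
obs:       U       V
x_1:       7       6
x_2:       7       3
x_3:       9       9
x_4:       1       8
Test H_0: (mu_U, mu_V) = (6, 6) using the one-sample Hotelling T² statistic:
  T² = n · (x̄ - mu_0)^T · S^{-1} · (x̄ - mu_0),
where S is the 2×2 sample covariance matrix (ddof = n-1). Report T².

Step 1 — sample mean vector:
  mean(U) = (7 + 7 + 9 + 1) / 4 = 24/4 = 6
  mean(V) = (6 + 3 + 9 + 8) / 4 = 26/4 = 6.5
  x̄ = (6, 6.5),  deviation x̄ - mu_0 = (6, 6.5) - (6, 6) = (0, 0.5).

Step 2 — sample covariance matrix, S[i,j] = (1/(n-1)) · Σ_k (x_{k,i} - mean_i) · (x_{k,j} - mean_j), divisor n-1 = 3:
  S[U,U] = ((1)·(1) + (1)·(1) + (3)·(3) + (-5)·(-5)) / 3 = 36/3 = 12
  S[U,V] = ((1)·(-0.5) + (1)·(-3.5) + (3)·(2.5) + (-5)·(1.5)) / 3 = -4/3 = -1.3333
  S[V,V] = ((-0.5)·(-0.5) + (-3.5)·(-3.5) + (2.5)·(2.5) + (1.5)·(1.5)) / 3 = 21/3 = 7
  S = [[12, -1.3333],
 [-1.3333, 7]].

Step 3 — invert S. det(S) = 12·7 - (-1.3333)² = 82.2222.
  S^{-1} = (1/det) · [[d, -b], [-b, a]] = [[0.0851, 0.0162],
 [0.0162, 0.1459]].

Step 4 — quadratic form (x̄ - mu_0)^T · S^{-1} · (x̄ - mu_0):
  S^{-1} · (x̄ - mu_0) = (0.0081, 0.073),
  (x̄ - mu_0)^T · [...] = (0)·(0.0081) + (0.5)·(0.073) = 0.0365.

Step 5 — scale by n: T² = 4 · 0.0365 = 0.1459.

T² ≈ 0.1459


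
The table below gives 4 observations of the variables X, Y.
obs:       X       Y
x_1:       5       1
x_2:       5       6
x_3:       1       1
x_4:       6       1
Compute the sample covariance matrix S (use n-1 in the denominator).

Step 1 — column means:
  mean(X) = (5 + 5 + 1 + 6) / 4 = 17/4 = 4.25
  mean(Y) = (1 + 6 + 1 + 1) / 4 = 9/4 = 2.25

Step 2 — sample covariance S[i,j] = (1/(n-1)) · Σ_k (x_{k,i} - mean_i) · (x_{k,j} - mean_j), with n-1 = 3.
  S[X,X] = ((0.75)·(0.75) + (0.75)·(0.75) + (-3.25)·(-3.25) + (1.75)·(1.75)) / 3 = 14.75/3 = 4.9167
  S[X,Y] = ((0.75)·(-1.25) + (0.75)·(3.75) + (-3.25)·(-1.25) + (1.75)·(-1.25)) / 3 = 3.75/3 = 1.25
  S[Y,Y] = ((-1.25)·(-1.25) + (3.75)·(3.75) + (-1.25)·(-1.25) + (-1.25)·(-1.25)) / 3 = 18.75/3 = 6.25

S is symmetric (S[j,i] = S[i,j]). Assembling:

S = [[4.9167, 1.25],
 [1.25, 6.25]]


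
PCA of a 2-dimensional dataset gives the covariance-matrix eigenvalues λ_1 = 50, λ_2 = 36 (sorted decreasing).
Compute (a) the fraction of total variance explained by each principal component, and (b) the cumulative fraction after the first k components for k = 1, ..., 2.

Step 1 — total variance = trace(Sigma) = Σ λ_i = 50 + 36 = 86.

Step 2 — fraction explained by component i = λ_i / Σ λ:
  PC1: 50/86 = 0.5814
  PC2: 36/86 = 0.4186

Step 3 — cumulative fraction after k components = (λ_1 + ... + λ_k) / Σ λ:
  k = 1: 50/86 = 0.5814
  k = 2: (50 + 36)/86 = 86/86 = 1

Summary (fraction, with percent):

explained: PC1 0.5814 (58.14%), PC2 0.4186 (41.86%);  cumulative: 0.5814, 1


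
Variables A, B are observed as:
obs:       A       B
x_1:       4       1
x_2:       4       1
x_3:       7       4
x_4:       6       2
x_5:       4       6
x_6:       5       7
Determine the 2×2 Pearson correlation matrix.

Step 1 — column means:
  mean(A) = (4 + 4 + 7 + 6 + 4 + 5) / 6 = 30/6 = 5
  mean(B) = (1 + 1 + 4 + 2 + 6 + 7) / 6 = 21/6 = 3.5

Step 2 — sample variances and covariances s[i,j] = (1/(n-1)) · Σ_k (x_{k,i} - mean_i) · (x_{k,j} - mean_j), with n-1 = 5:
  s[A,A] = ((-1)·(-1) + (-1)·(-1) + (2)·(2) + (1)·(1) + (-1)·(-1) + (0)·(0)) / 5 = 8/5 = 1.6
  s[A,B] = ((-1)·(-2.5) + (-1)·(-2.5) + (2)·(0.5) + (1)·(-1.5) + (-1)·(2.5) + (0)·(3.5)) / 5 = 2/5 = 0.4
  s[B,B] = ((-2.5)·(-2.5) + (-2.5)·(-2.5) + (0.5)·(0.5) + (-1.5)·(-1.5) + (2.5)·(2.5) + (3.5)·(3.5)) / 5 = 33.5/5 = 6.7
  Sample standard deviations s_i = √(s[i,i]):
  s(A) = √(1.6) = 1.2649
  s(B) = √(6.7) = 2.5884

Step 3 — r_{ij} = s_{ij} / (s_i · s_j):
  r[A,A] = 1 (diagonal).
  r[A,B] = 0.4 / (1.2649 · 2.5884) = 0.4 / 3.2741 = 0.1222
  r[B,B] = 1 (diagonal).

R is symmetric with unit diagonal. Assembling:

R = [[1, 0.1222],
 [0.1222, 1]]


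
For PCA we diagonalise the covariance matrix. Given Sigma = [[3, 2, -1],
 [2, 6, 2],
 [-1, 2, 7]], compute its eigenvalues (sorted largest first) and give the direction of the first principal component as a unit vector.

Step 1 — characteristic polynomial p(λ) = det(λI - Sigma) = λ³ - tr·λ² + c_1·λ - det, where tr = trace, c_1 = sum of the principal 2×2 minors, det = det(Sigma):
  tr = 3 + 6 + 7 = 16,
  c_1 = (3·6 - (2)²) + (3·7 - (-1)²) + (6·7 - (2)²) = 14 + 20 + 38 = 72,
  det = 3·(6·7 - (2)²) - (2)·((2)·7 - (2)·(-1)) + (-1)·((2)·(2) - 6·(-1)) = 3·(38) - (2)·(16) + (-1)·(10) = 72.
  So p(λ) = λ³ - 16λ² + 72λ - 72.
Step 2 — look for an integer root (rational root theorem: any rational root is an integer divisor of 72). Testing λ = 6:
  p(6) = 216 - 576 + 432 - 72 = 0  ✓
  Dividing out (λ - 6): p(λ) = (λ - 6)(λ² - 10λ + 12).
Step 3 — remaining eigenvalues from the quadratic λ² - 10λ + 12 = 0:
  Δ = 10² - 4·12 = 100 - 48 = 52,  λ = (10 ± √52)/2 = (10 ± 7.2111)/2 ≈ 8.6056 or 1.3944.
  Sorted: λ_1 = 8.6056,  λ_2 = 6,  λ_3 = 1.3944  (check: sum = 16 = tr ✓).

Step 4 — unit eigenvector for λ_1 ≈ 8.6056: v spans the null space of (Sigma - λ_1 I), whose rows are
  r_1 = (-5.6056, 2, -1),  r_2 = (2, -2.6056, 2),  r_3 = (-1, 2, -1.6056).
  v is orthogonal to every row, so take v ∝ r_1 × r_2 = ((2)·(2) - (-1)·(-2.6056), (-1)·(2) - (-5.6056)·(2), (-5.6056)·(-2.6056) - (2)·(2)) ≈ (1.3944, 9.2111, 10.6056).
  Let u = (1.3944, 9.2111, 10.6056).
  ||u|| = √((1.3944)² + (9.2111)² + (10.6056)²) = √(199.2666) ≈ 14.1162,  v_1 = u/||u|| ≈ (0.0988, 0.6525, 0.7513) (||v_1|| = 1).

λ_1 = 8.6056,  λ_2 = 6,  λ_3 = 1.3944;  v_1 ≈ (0.0988, 0.6525, 0.7513)


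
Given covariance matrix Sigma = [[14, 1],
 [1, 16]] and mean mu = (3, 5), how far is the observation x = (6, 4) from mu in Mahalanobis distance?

Step 1 — centre the observation: (x - mu) = (3, -1).

Step 2 — invert Sigma. det(Sigma) = 14·16 - (1)² = 223.
  Sigma^{-1} = (1/det) · [[d, -b], [-b, a]] = [[0.0717, -0.0045],
 [-0.0045, 0.0628]].

Step 3 — form the quadratic (x - mu)^T · Sigma^{-1} · (x - mu):
  Sigma^{-1} · (x - mu) = (0.2197, -0.0762).
  (x - mu)^T · [Sigma^{-1} · (x - mu)] = (3)·(0.2197) + (-1)·(-0.0762) = 0.7354.

Step 4 — take square root: d = √(0.7354) ≈ 0.8576.

d(x, mu) = √(0.7354) ≈ 0.8576


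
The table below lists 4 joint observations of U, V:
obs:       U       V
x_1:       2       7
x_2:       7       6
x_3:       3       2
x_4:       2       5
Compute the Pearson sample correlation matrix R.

Step 1 — column means:
  mean(U) = (2 + 7 + 3 + 2) / 4 = 14/4 = 3.5
  mean(V) = (7 + 6 + 2 + 5) / 4 = 20/4 = 5

Step 2 — sample variances and covariances s[i,j] = (1/(n-1)) · Σ_k (x_{k,i} - mean_i) · (x_{k,j} - mean_j), with n-1 = 3:
  s[U,U] = ((-1.5)·(-1.5) + (3.5)·(3.5) + (-0.5)·(-0.5) + (-1.5)·(-1.5)) / 3 = 17/3 = 5.6667
  s[U,V] = ((-1.5)·(2) + (3.5)·(1) + (-0.5)·(-3) + (-1.5)·(0)) / 3 = 2/3 = 0.6667
  s[V,V] = ((2)·(2) + (1)·(1) + (-3)·(-3) + (0)·(0)) / 3 = 14/3 = 4.6667
  Sample standard deviations s_i = √(s[i,i]):
  s(U) = √(5.6667) = 2.3805
  s(V) = √(4.6667) = 2.1602

Step 3 — r_{ij} = s_{ij} / (s_i · s_j):
  r[U,U] = 1 (diagonal).
  r[U,V] = 0.6667 / (2.3805 · 2.1602) = 0.6667 / 5.1424 = 0.1296
  r[V,V] = 1 (diagonal).

R is symmetric with unit diagonal. Assembling:

R = [[1, 0.1296],
 [0.1296, 1]]


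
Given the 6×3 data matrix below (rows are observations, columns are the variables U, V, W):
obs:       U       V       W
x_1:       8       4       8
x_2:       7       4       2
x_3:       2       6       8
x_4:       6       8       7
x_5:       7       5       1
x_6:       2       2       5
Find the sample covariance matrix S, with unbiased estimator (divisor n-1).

Step 1 — column means:
  mean(U) = (8 + 7 + 2 + 6 + 7 + 2) / 6 = 32/6 = 5.3333
  mean(V) = (4 + 4 + 6 + 8 + 5 + 2) / 6 = 29/6 = 4.8333
  mean(W) = (8 + 2 + 8 + 7 + 1 + 5) / 6 = 31/6 = 5.1667

Step 2 — sample covariance S[i,j] = (1/(n-1)) · Σ_k (x_{k,i} - mean_i) · (x_{k,j} - mean_j), with n-1 = 5.
  S[U,U] = ((2.6667)·(2.6667) + (1.6667)·(1.6667) + (-3.3333)·(-3.3333) + (0.6667)·(0.6667) + (1.6667)·(1.6667) + (-3.3333)·(-3.3333)) / 5 = 35.3333/5 = 7.0667
  S[U,V] = ((2.6667)·(-0.8333) + (1.6667)·(-0.8333) + (-3.3333)·(1.1667) + (0.6667)·(3.1667) + (1.6667)·(0.1667) + (-3.3333)·(-2.8333)) / 5 = 4.3333/5 = 0.8667
  S[U,W] = ((2.6667)·(2.8333) + (1.6667)·(-3.1667) + (-3.3333)·(2.8333) + (0.6667)·(1.8333) + (1.6667)·(-4.1667) + (-3.3333)·(-0.1667)) / 5 = -12.3333/5 = -2.4667
  S[V,V] = ((-0.8333)·(-0.8333) + (-0.8333)·(-0.8333) + (1.1667)·(1.1667) + (3.1667)·(3.1667) + (0.1667)·(0.1667) + (-2.8333)·(-2.8333)) / 5 = 20.8333/5 = 4.1667
  S[V,W] = ((-0.8333)·(2.8333) + (-0.8333)·(-3.1667) + (1.1667)·(2.8333) + (3.1667)·(1.8333) + (0.1667)·(-4.1667) + (-2.8333)·(-0.1667)) / 5 = 9.1667/5 = 1.8333
  S[W,W] = ((2.8333)·(2.8333) + (-3.1667)·(-3.1667) + (2.8333)·(2.8333) + (1.8333)·(1.8333) + (-4.1667)·(-4.1667) + (-0.1667)·(-0.1667)) / 5 = 46.8333/5 = 9.3667

S is symmetric (S[j,i] = S[i,j]). Assembling:

S = [[7.0667, 0.8667, -2.4667],
 [0.8667, 4.1667, 1.8333],
 [-2.4667, 1.8333, 9.3667]]


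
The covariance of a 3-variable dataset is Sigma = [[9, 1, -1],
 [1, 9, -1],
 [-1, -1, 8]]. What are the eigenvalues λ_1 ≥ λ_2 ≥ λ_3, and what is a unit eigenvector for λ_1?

Step 1 — characteristic polynomial p(λ) = det(λI - Sigma) = λ³ - tr·λ² + c_1·λ - det, where tr = trace, c_1 = sum of the principal 2×2 minors, det = det(Sigma):
  tr = 9 + 9 + 8 = 26,
  c_1 = (9·9 - (1)²) + (9·8 - (-1)²) + (9·8 - (-1)²) = 80 + 71 + 71 = 222,
  det = 9·(9·8 - (-1)²) - (1)·((1)·8 - (-1)·(-1)) + (-1)·((1)·(-1) - 9·(-1)) = 9·(71) - (1)·(7) + (-1)·(8) = 624.
  So p(λ) = λ³ - 26λ² + 222λ - 624.
Step 2 — look for an integer root (rational root theorem: any rational root is an integer divisor of 624). Testing λ = 8:
  p(8) = 512 - 1664 + 1776 - 624 = 0  ✓
  Dividing out (λ - 8): p(λ) = (λ - 8)(λ² - 18λ + 78).
Step 3 — remaining eigenvalues from the quadratic λ² - 18λ + 78 = 0:
  Δ = 18² - 4·78 = 324 - 312 = 12,  λ = (18 ± √12)/2 = (18 ± 3.4641)/2 ≈ 10.7321 or 7.2679.
  Sorted: λ_1 = 10.7321,  λ_2 = 8,  λ_3 = 7.2679  (check: sum = 26 = tr ✓).

Step 4 — unit eigenvector for λ_1 ≈ 10.7321: v spans the null space of (Sigma - λ_1 I), whose rows are
  r_1 = (-1.7321, 1, -1),  r_2 = (1, -1.7321, -1),  r_3 = (-1, -1, -2.7321).
  v is orthogonal to every row, so take v ∝ r_1 × r_2 = ((1)·(-1) - (-1)·(-1.7321), (-1)·(1) - (-1.7321)·(-1), (-1.7321)·(-1.7321) - (1)·(1)) ≈ (-2.7321, -2.7321, 2).
  Rescale (multiply by -1 so the first nonzero entry is positive): u = (2.7321, 2.7321, -2).
  ||u|| = √((2.7321)² + (2.7321)² + (-2)²) = √(18.9282) ≈ 4.3507,  v_1 = u/||u|| ≈ (0.628, 0.628, -0.4597) (||v_1|| = 1).

λ_1 = 10.7321,  λ_2 = 8,  λ_3 = 7.2679;  v_1 ≈ (0.628, 0.628, -0.4597)


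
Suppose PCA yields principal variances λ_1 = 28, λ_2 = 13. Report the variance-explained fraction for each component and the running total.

Step 1 — total variance = trace(Sigma) = Σ λ_i = 28 + 13 = 41.

Step 2 — fraction explained by component i = λ_i / Σ λ:
  PC1: 28/41 = 0.6829
  PC2: 13/41 = 0.3171

Step 3 — cumulative fraction after k components = (λ_1 + ... + λ_k) / Σ λ:
  k = 1: 28/41 = 0.6829
  k = 2: (28 + 13)/41 = 41/41 = 1

Summary (fraction, with percent):

explained: PC1 0.6829 (68.29%), PC2 0.3171 (31.71%);  cumulative: 0.6829, 1


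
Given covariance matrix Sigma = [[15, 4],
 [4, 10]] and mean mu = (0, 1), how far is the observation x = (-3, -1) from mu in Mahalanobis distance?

Step 1 — centre the observation: (x - mu) = (-3, -2).

Step 2 — invert Sigma. det(Sigma) = 15·10 - (4)² = 134.
  Sigma^{-1} = (1/det) · [[d, -b], [-b, a]] = [[0.0746, -0.0299],
 [-0.0299, 0.1119]].

Step 3 — form the quadratic (x - mu)^T · Sigma^{-1} · (x - mu):
  Sigma^{-1} · (x - mu) = (-0.1642, -0.1343).
  (x - mu)^T · [Sigma^{-1} · (x - mu)] = (-3)·(-0.1642) + (-2)·(-0.1343) = 0.7612.

Step 4 — take square root: d = √(0.7612) ≈ 0.8725.

d(x, mu) = √(0.7612) ≈ 0.8725


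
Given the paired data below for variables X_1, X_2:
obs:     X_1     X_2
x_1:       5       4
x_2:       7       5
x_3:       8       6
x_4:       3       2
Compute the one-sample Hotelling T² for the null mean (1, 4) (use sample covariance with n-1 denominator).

Step 1 — sample mean vector:
  mean(X_1) = (5 + 7 + 8 + 3) / 4 = 23/4 = 5.75
  mean(X_2) = (4 + 5 + 6 + 2) / 4 = 17/4 = 4.25
  x̄ = (5.75, 4.25),  deviation x̄ - mu_0 = (5.75, 4.25) - (1, 4) = (4.75, 0.25).

Step 2 — sample covariance matrix, S[i,j] = (1/(n-1)) · Σ_k (x_{k,i} - mean_i) · (x_{k,j} - mean_j), divisor n-1 = 3:
  S[X_1,X_1] = ((-0.75)·(-0.75) + (1.25)·(1.25) + (2.25)·(2.25) + (-2.75)·(-2.75)) / 3 = 14.75/3 = 4.9167
  S[X_1,X_2] = ((-0.75)·(-0.25) + (1.25)·(0.75) + (2.25)·(1.75) + (-2.75)·(-2.25)) / 3 = 11.25/3 = 3.75
  S[X_2,X_2] = ((-0.25)·(-0.25) + (0.75)·(0.75) + (1.75)·(1.75) + (-2.25)·(-2.25)) / 3 = 8.75/3 = 2.9167
  S = [[4.9167, 3.75],
 [3.75, 2.9167]].

Step 3 — invert S. det(S) = 4.9167·2.9167 - (3.75)² = 0.2778.
  S^{-1} = (1/det) · [[d, -b], [-b, a]] = [[10.5, -13.5],
 [-13.5, 17.7]].

Step 4 — quadratic form (x̄ - mu_0)^T · S^{-1} · (x̄ - mu_0):
  S^{-1} · (x̄ - mu_0) = (46.5, -59.7),
  (x̄ - mu_0)^T · [...] = (4.75)·(46.5) + (0.25)·(-59.7) = 205.95.

Step 5 — scale by n: T² = 4 · 205.95 = 823.8.

T² ≈ 823.8


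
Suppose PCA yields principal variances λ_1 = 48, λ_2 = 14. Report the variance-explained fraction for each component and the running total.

Step 1 — total variance = trace(Sigma) = Σ λ_i = 48 + 14 = 62.

Step 2 — fraction explained by component i = λ_i / Σ λ:
  PC1: 48/62 = 0.7742
  PC2: 14/62 = 0.2258

Step 3 — cumulative fraction after k components = (λ_1 + ... + λ_k) / Σ λ:
  k = 1: 48/62 = 0.7742
  k = 2: (48 + 14)/62 = 62/62 = 1

Summary (fraction, with percent):

explained: PC1 0.7742 (77.42%), PC2 0.2258 (22.58%);  cumulative: 0.7742, 1


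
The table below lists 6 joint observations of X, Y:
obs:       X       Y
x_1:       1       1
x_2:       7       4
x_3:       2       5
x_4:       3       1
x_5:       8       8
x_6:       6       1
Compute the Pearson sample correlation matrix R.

Step 1 — column means:
  mean(X) = (1 + 7 + 2 + 3 + 8 + 6) / 6 = 27/6 = 4.5
  mean(Y) = (1 + 4 + 5 + 1 + 8 + 1) / 6 = 20/6 = 3.3333

Step 2 — sample variances and covariances s[i,j] = (1/(n-1)) · Σ_k (x_{k,i} - mean_i) · (x_{k,j} - mean_j), with n-1 = 5:
  s[X,X] = ((-3.5)·(-3.5) + (2.5)·(2.5) + (-2.5)·(-2.5) + (-1.5)·(-1.5) + (3.5)·(3.5) + (1.5)·(1.5)) / 5 = 41.5/5 = 8.3
  s[X,Y] = ((-3.5)·(-2.3333) + (2.5)·(0.6667) + (-2.5)·(1.6667) + (-1.5)·(-2.3333) + (3.5)·(4.6667) + (1.5)·(-2.3333)) / 5 = 22/5 = 4.4
  s[Y,Y] = ((-2.3333)·(-2.3333) + (0.6667)·(0.6667) + (1.6667)·(1.6667) + (-2.3333)·(-2.3333) + (4.6667)·(4.6667) + (-2.3333)·(-2.3333)) / 5 = 41.3333/5 = 8.2667
  Sample standard deviations s_i = √(s[i,i]):
  s(X) = √(8.3) = 2.881
  s(Y) = √(8.2667) = 2.8752

Step 3 — r_{ij} = s_{ij} / (s_i · s_j):
  r[X,X] = 1 (diagonal).
  r[X,Y] = 4.4 / (2.881 · 2.8752) = 4.4 / 8.2833 = 0.5312
  r[Y,Y] = 1 (diagonal).

R is symmetric with unit diagonal. Assembling:

R = [[1, 0.5312],
 [0.5312, 1]]


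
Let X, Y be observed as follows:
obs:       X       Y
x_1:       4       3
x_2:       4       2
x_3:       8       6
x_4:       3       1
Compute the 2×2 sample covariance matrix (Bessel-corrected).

Step 1 — column means:
  mean(X) = (4 + 4 + 8 + 3) / 4 = 19/4 = 4.75
  mean(Y) = (3 + 2 + 6 + 1) / 4 = 12/4 = 3

Step 2 — sample covariance S[i,j] = (1/(n-1)) · Σ_k (x_{k,i} - mean_i) · (x_{k,j} - mean_j), with n-1 = 3.
  S[X,X] = ((-0.75)·(-0.75) + (-0.75)·(-0.75) + (3.25)·(3.25) + (-1.75)·(-1.75)) / 3 = 14.75/3 = 4.9167
  S[X,Y] = ((-0.75)·(0) + (-0.75)·(-1) + (3.25)·(3) + (-1.75)·(-2)) / 3 = 14/3 = 4.6667
  S[Y,Y] = ((0)·(0) + (-1)·(-1) + (3)·(3) + (-2)·(-2)) / 3 = 14/3 = 4.6667

S is symmetric (S[j,i] = S[i,j]). Assembling:

S = [[4.9167, 4.6667],
 [4.6667, 4.6667]]


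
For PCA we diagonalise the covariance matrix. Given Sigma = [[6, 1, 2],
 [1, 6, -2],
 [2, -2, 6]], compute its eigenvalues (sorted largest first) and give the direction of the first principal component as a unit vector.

Step 1 — characteristic polynomial p(λ) = det(λI - Sigma) = λ³ - tr·λ² + c_1·λ - det, where tr = trace, c_1 = sum of the principal 2×2 minors, det = det(Sigma):
  tr = 6 + 6 + 6 = 18,
  c_1 = (6·6 - (1)²) + (6·6 - (2)²) + (6·6 - (-2)²) = 35 + 32 + 32 = 99,
  det = 6·(6·6 - (-2)²) - (1)·((1)·6 - (-2)·(2)) + (2)·((1)·(-2) - 6·(2)) = 6·(32) - (1)·(10) + (2)·(-14) = 154.
  So p(λ) = λ³ - 18λ² + 99λ - 154.
Step 2 — look for an integer root (rational root theorem: any rational root is an integer divisor of 154). Testing λ = 7:
  p(7) = 343 - 882 + 693 - 154 = 0  ✓
  Dividing out (λ - 7): p(λ) = (λ - 7)(λ² - 11λ + 22).
Step 3 — remaining eigenvalues from the quadratic λ² - 11λ + 22 = 0:
  Δ = 11² - 4·22 = 121 - 88 = 33,  λ = (11 ± √33)/2 = (11 ± 5.7446)/2 ≈ 8.3723 or 2.6277.
  Sorted: λ_1 = 8.3723,  λ_2 = 7,  λ_3 = 2.6277  (check: sum = 18 = tr ✓).

Step 4 — unit eigenvector for λ_1 ≈ 8.3723: v spans the null space of (Sigma - λ_1 I), whose rows are
  r_1 = (-2.3723, 1, 2),  r_2 = (1, -2.3723, -2),  r_3 = (2, -2, -2.3723).
  v is orthogonal to every row, so take v ∝ r_1 × r_2 = ((1)·(-2) - (2)·(-2.3723), (2)·(1) - (-2.3723)·(-2), (-2.3723)·(-2.3723) - (1)·(1)) ≈ (2.7446, -2.7446, 4.6277).
  Let u = (2.7446, -2.7446, 4.6277).
  ||u|| = √((2.7446)² + (-2.7446)² + (4.6277)²) = √(36.481) ≈ 6.04,  v_1 = u/||u|| ≈ (0.4544, -0.4544, 0.7662) (||v_1|| = 1).

λ_1 = 8.3723,  λ_2 = 7,  λ_3 = 2.6277;  v_1 ≈ (0.4544, -0.4544, 0.7662)


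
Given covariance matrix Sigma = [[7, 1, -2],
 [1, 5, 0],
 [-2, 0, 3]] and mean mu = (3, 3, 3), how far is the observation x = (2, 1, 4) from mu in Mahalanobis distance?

Step 1 — centre the observation: (x - mu) = (-1, -2, 1).

Step 2 — invert Sigma (cofactor / det for 3×3, or solve directly):
  Sigma^{-1} = [[0.1829, -0.0366, 0.122],
 [-0.0366, 0.2073, -0.0244],
 [0.122, -0.0244, 0.4146]].

Step 3 — form the quadratic (x - mu)^T · Sigma^{-1} · (x - mu):
  Sigma^{-1} · (x - mu) = (0.0122, -0.4024, 0.3415).
  (x - mu)^T · [Sigma^{-1} · (x - mu)] = (-1)·(0.0122) + (-2)·(-0.4024) + (1)·(0.3415) = 1.1341.

Step 4 — take square root: d = √(1.1341) ≈ 1.065.

d(x, mu) = √(1.1341) ≈ 1.065


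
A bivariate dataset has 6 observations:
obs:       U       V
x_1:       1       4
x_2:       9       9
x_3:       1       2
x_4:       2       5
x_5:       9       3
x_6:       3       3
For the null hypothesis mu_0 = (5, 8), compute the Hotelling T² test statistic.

Step 1 — sample mean vector:
  mean(U) = (1 + 9 + 1 + 2 + 9 + 3) / 6 = 25/6 = 4.1667
  mean(V) = (4 + 9 + 2 + 5 + 3 + 3) / 6 = 26/6 = 4.3333
  x̄ = (4.1667, 4.3333),  deviation x̄ - mu_0 = (4.1667, 4.3333) - (5, 8) = (-0.8333, -3.6667).

Step 2 — sample covariance matrix, S[i,j] = (1/(n-1)) · Σ_k (x_{k,i} - mean_i) · (x_{k,j} - mean_j), divisor n-1 = 5:
  S[U,U] = ((-3.1667)·(-3.1667) + (4.8333)·(4.8333) + (-3.1667)·(-3.1667) + (-2.1667)·(-2.1667) + (4.8333)·(4.8333) + (-1.1667)·(-1.1667)) / 5 = 72.8333/5 = 14.5667
  S[U,V] = ((-3.1667)·(-0.3333) + (4.8333)·(4.6667) + (-3.1667)·(-2.3333) + (-2.1667)·(0.6667) + (4.8333)·(-1.3333) + (-1.1667)·(-1.3333)) / 5 = 24.6667/5 = 4.9333
  S[V,V] = ((-0.3333)·(-0.3333) + (4.6667)·(4.6667) + (-2.3333)·(-2.3333) + (0.6667)·(0.6667) + (-1.3333)·(-1.3333) + (-1.3333)·(-1.3333)) / 5 = 31.3333/5 = 6.2667
  S = [[14.5667, 4.9333],
 [4.9333, 6.2667]].

Step 3 — invert S. det(S) = 14.5667·6.2667 - (4.9333)² = 66.9467.
  S^{-1} = (1/det) · [[d, -b], [-b, a]] = [[0.0936, -0.0737],
 [-0.0737, 0.2176]].

Step 4 — quadratic form (x̄ - mu_0)^T · S^{-1} · (x̄ - mu_0):
  S^{-1} · (x̄ - mu_0) = (0.1922, -0.7364),
  (x̄ - mu_0)^T · [...] = (-0.8333)·(0.1922) + (-3.6667)·(-0.7364) = 2.54.

Step 5 — scale by n: T² = 6 · 2.54 = 15.24.

T² ≈ 15.24


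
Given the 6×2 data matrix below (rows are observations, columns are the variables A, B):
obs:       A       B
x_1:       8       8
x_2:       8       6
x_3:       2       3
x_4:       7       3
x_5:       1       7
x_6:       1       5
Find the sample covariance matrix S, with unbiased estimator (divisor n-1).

Step 1 — column means:
  mean(A) = (8 + 8 + 2 + 7 + 1 + 1) / 6 = 27/6 = 4.5
  mean(B) = (8 + 6 + 3 + 3 + 7 + 5) / 6 = 32/6 = 5.3333

Step 2 — sample covariance S[i,j] = (1/(n-1)) · Σ_k (x_{k,i} - mean_i) · (x_{k,j} - mean_j), with n-1 = 5.
  S[A,A] = ((3.5)·(3.5) + (3.5)·(3.5) + (-2.5)·(-2.5) + (2.5)·(2.5) + (-3.5)·(-3.5) + (-3.5)·(-3.5)) / 5 = 61.5/5 = 12.3
  S[A,B] = ((3.5)·(2.6667) + (3.5)·(0.6667) + (-2.5)·(-2.3333) + (2.5)·(-2.3333) + (-3.5)·(1.6667) + (-3.5)·(-0.3333)) / 5 = 7/5 = 1.4
  S[B,B] = ((2.6667)·(2.6667) + (0.6667)·(0.6667) + (-2.3333)·(-2.3333) + (-2.3333)·(-2.3333) + (1.6667)·(1.6667) + (-0.3333)·(-0.3333)) / 5 = 21.3333/5 = 4.2667

S is symmetric (S[j,i] = S[i,j]). Assembling:

S = [[12.3, 1.4],
 [1.4, 4.2667]]


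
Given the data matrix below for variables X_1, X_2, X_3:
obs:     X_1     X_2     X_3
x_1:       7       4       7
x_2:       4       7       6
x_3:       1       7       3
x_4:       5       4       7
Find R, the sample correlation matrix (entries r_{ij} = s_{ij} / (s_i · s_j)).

Step 1 — column means:
  mean(X_1) = (7 + 4 + 1 + 5) / 4 = 17/4 = 4.25
  mean(X_2) = (4 + 7 + 7 + 4) / 4 = 22/4 = 5.5
  mean(X_3) = (7 + 6 + 3 + 7) / 4 = 23/4 = 5.75

Step 2 — sample variances and covariances s[i,j] = (1/(n-1)) · Σ_k (x_{k,i} - mean_i) · (x_{k,j} - mean_j), with n-1 = 3:
  s[X_1,X_1] = ((2.75)·(2.75) + (-0.25)·(-0.25) + (-3.25)·(-3.25) + (0.75)·(0.75)) / 3 = 18.75/3 = 6.25
  s[X_1,X_2] = ((2.75)·(-1.5) + (-0.25)·(1.5) + (-3.25)·(1.5) + (0.75)·(-1.5)) / 3 = -10.5/3 = -3.5
  s[X_1,X_3] = ((2.75)·(1.25) + (-0.25)·(0.25) + (-3.25)·(-2.75) + (0.75)·(1.25)) / 3 = 13.25/3 = 4.4167
  s[X_2,X_2] = ((-1.5)·(-1.5) + (1.5)·(1.5) + (1.5)·(1.5) + (-1.5)·(-1.5)) / 3 = 9/3 = 3
  s[X_2,X_3] = ((-1.5)·(1.25) + (1.5)·(0.25) + (1.5)·(-2.75) + (-1.5)·(1.25)) / 3 = -7.5/3 = -2.5
  s[X_3,X_3] = ((1.25)·(1.25) + (0.25)·(0.25) + (-2.75)·(-2.75) + (1.25)·(1.25)) / 3 = 10.75/3 = 3.5833
  Sample standard deviations s_i = √(s[i,i]):
  s(X_1) = √(6.25) = 2.5
  s(X_2) = √(3) = 1.7321
  s(X_3) = √(3.5833) = 1.893

Step 3 — r_{ij} = s_{ij} / (s_i · s_j):
  r[X_1,X_1] = 1 (diagonal).
  r[X_1,X_2] = -3.5 / (2.5 · 1.7321) = -3.5 / 4.3301 = -0.8083
  r[X_1,X_3] = 4.4167 / (2.5 · 1.893) = 4.4167 / 4.7324 = 0.9333
  r[X_2,X_2] = 1 (diagonal).
  r[X_2,X_3] = -2.5 / (1.7321 · 1.893) = -2.5 / 3.2787 = -0.7625
  r[X_3,X_3] = 1 (diagonal).

R is symmetric with unit diagonal. Assembling:

R = [[1, -0.8083, 0.9333],
 [-0.8083, 1, -0.7625],
 [0.9333, -0.7625, 1]]


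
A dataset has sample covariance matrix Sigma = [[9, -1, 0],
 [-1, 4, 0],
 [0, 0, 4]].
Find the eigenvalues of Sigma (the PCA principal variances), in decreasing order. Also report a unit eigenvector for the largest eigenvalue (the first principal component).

Step 1 — characteristic polynomial p(λ) = det(λI - Sigma) = λ³ - tr·λ² + c_1·λ - det, where tr = trace, c_1 = sum of the principal 2×2 minors, det = det(Sigma):
  tr = 9 + 4 + 4 = 17,
  c_1 = (9·4 - (-1)²) + (9·4 - (0)²) + (4·4 - (0)²) = 35 + 36 + 16 = 87,
  det = 9·(4·4 - (0)²) - (-1)·((-1)·4 - (0)·(0)) + (0)·((-1)·(0) - 4·(0)) = 9·(16) - (-1)·(-4) + (0)·(0) = 140.
  So p(λ) = λ³ - 17λ² + 87λ - 140.
Step 2 — look for an integer root (rational root theorem: any rational root is an integer divisor of 140). Testing λ = 4:
  p(4) = 64 - 272 + 348 - 140 = 0  ✓
  Dividing out (λ - 4): p(λ) = (λ - 4)(λ² - 13λ + 35).
Step 3 — remaining eigenvalues from the quadratic λ² - 13λ + 35 = 0:
  Δ = 13² - 4·35 = 169 - 140 = 29,  λ = (13 ± √29)/2 = (13 ± 5.3852)/2 ≈ 9.1926 or 3.8074.
  Sorted: λ_1 = 9.1926,  λ_2 = 4,  λ_3 = 3.8074  (check: sum = 17 = tr ✓).

Step 4 — unit eigenvector for λ_1 ≈ 9.1926: v spans the null space of (Sigma - λ_1 I), whose rows are
  r_1 = (-0.1926, -1, 0),  r_2 = (-1, -5.1926, 0),  r_3 = (0, 0, -5.1926).
  v is orthogonal to every row, so take v ∝ r_1 × r_3 = ((-1)·(-5.1926) - (0)·(0), (0)·(0) - (-0.1926)·(-5.1926), (-0.1926)·(0) - (-1)·(0)) ≈ (5.1926, -1, 0).
  Let u = (5.1926, -1, 0).
  ||u|| = √((5.1926)² + (-1)² + (0)²) = √(27.9629) ≈ 5.288,  v_1 = u/||u|| ≈ (0.982, -0.1891, 0) (||v_1|| = 1).

λ_1 = 9.1926,  λ_2 = 4,  λ_3 = 3.8074;  v_1 ≈ (0.982, -0.1891, 0)


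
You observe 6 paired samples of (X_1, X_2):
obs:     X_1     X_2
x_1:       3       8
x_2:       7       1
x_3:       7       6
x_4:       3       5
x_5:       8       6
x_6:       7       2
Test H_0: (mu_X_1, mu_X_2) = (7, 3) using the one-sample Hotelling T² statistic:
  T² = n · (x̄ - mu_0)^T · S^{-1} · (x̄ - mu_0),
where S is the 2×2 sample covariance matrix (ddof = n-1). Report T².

Step 1 — sample mean vector:
  mean(X_1) = (3 + 7 + 7 + 3 + 8 + 7) / 6 = 35/6 = 5.8333
  mean(X_2) = (8 + 1 + 6 + 5 + 6 + 2) / 6 = 28/6 = 4.6667
  x̄ = (5.8333, 4.6667),  deviation x̄ - mu_0 = (5.8333, 4.6667) - (7, 3) = (-1.1667, 1.6667).

Step 2 — sample covariance matrix, S[i,j] = (1/(n-1)) · Σ_k (x_{k,i} - mean_i) · (x_{k,j} - mean_j), divisor n-1 = 5:
  S[X_1,X_1] = ((-2.8333)·(-2.8333) + (1.1667)·(1.1667) + (1.1667)·(1.1667) + (-2.8333)·(-2.8333) + (2.1667)·(2.1667) + (1.1667)·(1.1667)) / 5 = 24.8333/5 = 4.9667
  S[X_1,X_2] = ((-2.8333)·(3.3333) + (1.1667)·(-3.6667) + (1.1667)·(1.3333) + (-2.8333)·(0.3333) + (2.1667)·(1.3333) + (1.1667)·(-2.6667)) / 5 = -13.3333/5 = -2.6667
  S[X_2,X_2] = ((3.3333)·(3.3333) + (-3.6667)·(-3.6667) + (1.3333)·(1.3333) + (0.3333)·(0.3333) + (1.3333)·(1.3333) + (-2.6667)·(-2.6667)) / 5 = 35.3333/5 = 7.0667
  S = [[4.9667, -2.6667],
 [-2.6667, 7.0667]].

Step 3 — invert S. det(S) = 4.9667·7.0667 - (-2.6667)² = 27.9867.
  S^{-1} = (1/det) · [[d, -b], [-b, a]] = [[0.2525, 0.0953],
 [0.0953, 0.1775]].

Step 4 — quadratic form (x̄ - mu_0)^T · S^{-1} · (x̄ - mu_0):
  S^{-1} · (x̄ - mu_0) = (-0.1358, 0.1846),
  (x̄ - mu_0)^T · [...] = (-1.1667)·(-0.1358) + (1.6667)·(0.1846) = 0.4661.

Step 5 — scale by n: T² = 6 · 0.4661 = 2.7966.

T² ≈ 2.7966


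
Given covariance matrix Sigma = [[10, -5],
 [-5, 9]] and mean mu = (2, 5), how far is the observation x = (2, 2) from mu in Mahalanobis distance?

Step 1 — centre the observation: (x - mu) = (0, -3).

Step 2 — invert Sigma. det(Sigma) = 10·9 - (-5)² = 65.
  Sigma^{-1} = (1/det) · [[d, -b], [-b, a]] = [[0.1385, 0.0769],
 [0.0769, 0.1538]].

Step 3 — form the quadratic (x - mu)^T · Sigma^{-1} · (x - mu):
  Sigma^{-1} · (x - mu) = (-0.2308, -0.4615).
  (x - mu)^T · [Sigma^{-1} · (x - mu)] = (0)·(-0.2308) + (-3)·(-0.4615) = 1.3846.

Step 4 — take square root: d = √(1.3846) ≈ 1.1767.

d(x, mu) = √(1.3846) ≈ 1.1767


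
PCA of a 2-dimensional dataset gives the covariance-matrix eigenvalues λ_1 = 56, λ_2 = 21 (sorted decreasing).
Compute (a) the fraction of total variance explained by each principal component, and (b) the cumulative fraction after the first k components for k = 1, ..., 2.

Step 1 — total variance = trace(Sigma) = Σ λ_i = 56 + 21 = 77.

Step 2 — fraction explained by component i = λ_i / Σ λ:
  PC1: 56/77 = 0.7273
  PC2: 21/77 = 0.2727

Step 3 — cumulative fraction after k components = (λ_1 + ... + λ_k) / Σ λ:
  k = 1: 56/77 = 0.7273
  k = 2: (56 + 21)/77 = 77/77 = 1

Summary (fraction, with percent):

explained: PC1 0.7273 (72.73%), PC2 0.2727 (27.27%);  cumulative: 0.7273, 1


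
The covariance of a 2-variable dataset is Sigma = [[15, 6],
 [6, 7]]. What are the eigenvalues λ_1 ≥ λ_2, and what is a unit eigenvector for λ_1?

Step 1 — characteristic polynomial of 2×2 Sigma:
  det(Sigma - λI) = λ² - trace · λ + det = 0.
  trace = 15 + 7 = 22, det = 15·7 - (6)² = 69.
Step 2 — discriminant:
  Δ = trace² - 4·det = 484 - 276 = 208.
Step 3 — eigenvalues:
  λ = (trace ± √Δ)/2 = (22 ± 14.4222)/2,
  λ_1 = 18.2111,  λ_2 = 3.7889.

Step 4 — unit eigenvector for λ_1: solve (Sigma - λ_1 I)v = 0. First row:
  (15 - 18.2111)·v_x + (6)·v_y = 0, i.e. (-3.2111)·v_x + (6)·v_y = 0,
  so v ∝ (b, λ_1 - a) = (6, 3.2111) = u.
  ||u|| = √((6)² + (3.2111)²) = √(46.3112) ≈ 6.8052,
  v_1 = u/||u|| ≈ (0.8817, 0.4719) (||v_1|| = 1).

λ_1 = 18.2111,  λ_2 = 3.7889;  v_1 ≈ (0.8817, 0.4719)


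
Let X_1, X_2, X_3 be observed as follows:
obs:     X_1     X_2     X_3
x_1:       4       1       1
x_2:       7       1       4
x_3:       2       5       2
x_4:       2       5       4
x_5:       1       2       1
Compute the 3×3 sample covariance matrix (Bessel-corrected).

Step 1 — column means:
  mean(X_1) = (4 + 7 + 2 + 2 + 1) / 5 = 16/5 = 3.2
  mean(X_2) = (1 + 1 + 5 + 5 + 2) / 5 = 14/5 = 2.8
  mean(X_3) = (1 + 4 + 2 + 4 + 1) / 5 = 12/5 = 2.4

Step 2 — sample covariance S[i,j] = (1/(n-1)) · Σ_k (x_{k,i} - mean_i) · (x_{k,j} - mean_j), with n-1 = 4.
  S[X_1,X_1] = ((0.8)·(0.8) + (3.8)·(3.8) + (-1.2)·(-1.2) + (-1.2)·(-1.2) + (-2.2)·(-2.2)) / 4 = 22.8/4 = 5.7
  S[X_1,X_2] = ((0.8)·(-1.8) + (3.8)·(-1.8) + (-1.2)·(2.2) + (-1.2)·(2.2) + (-2.2)·(-0.8)) / 4 = -11.8/4 = -2.95
  S[X_1,X_3] = ((0.8)·(-1.4) + (3.8)·(1.6) + (-1.2)·(-0.4) + (-1.2)·(1.6) + (-2.2)·(-1.4)) / 4 = 6.6/4 = 1.65
  S[X_2,X_2] = ((-1.8)·(-1.8) + (-1.8)·(-1.8) + (2.2)·(2.2) + (2.2)·(2.2) + (-0.8)·(-0.8)) / 4 = 16.8/4 = 4.2
  S[X_2,X_3] = ((-1.8)·(-1.4) + (-1.8)·(1.6) + (2.2)·(-0.4) + (2.2)·(1.6) + (-0.8)·(-1.4)) / 4 = 3.4/4 = 0.85
  S[X_3,X_3] = ((-1.4)·(-1.4) + (1.6)·(1.6) + (-0.4)·(-0.4) + (1.6)·(1.6) + (-1.4)·(-1.4)) / 4 = 9.2/4 = 2.3

S is symmetric (S[j,i] = S[i,j]). Assembling:

S = [[5.7, -2.95, 1.65],
 [-2.95, 4.2, 0.85],
 [1.65, 0.85, 2.3]]
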